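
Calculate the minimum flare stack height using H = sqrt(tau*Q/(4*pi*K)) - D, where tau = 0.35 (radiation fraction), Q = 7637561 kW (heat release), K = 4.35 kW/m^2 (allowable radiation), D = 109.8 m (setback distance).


tau*Q/(4*pi*K) = 0.35 * 7637561 / (4 * pi * 4.35) = 48901.7
sqrt(48901.7) = 221.137
H = 221.137 - 109.8 = 111.3

111.3 m


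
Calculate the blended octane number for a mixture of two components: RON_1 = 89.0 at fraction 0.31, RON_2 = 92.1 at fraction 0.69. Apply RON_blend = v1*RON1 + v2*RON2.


Linear blending: RON_blend = sum(vi * RONi)
Contribution 1: 0.31 * 89.0 = 27.59
Contribution 2: 0.69 * 92.1 = 63.549
RON_blend = 27.59 + 63.549 = 91.139

91.139


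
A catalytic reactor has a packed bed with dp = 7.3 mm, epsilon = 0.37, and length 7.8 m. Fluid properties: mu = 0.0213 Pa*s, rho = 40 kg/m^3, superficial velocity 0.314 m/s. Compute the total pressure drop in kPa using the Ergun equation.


dp = 7.3 mm = 0.0073 m
Viscous term = 150*0.0213*0.314*(1-0.37)^2 / (0.0073^2*0.37^3) = 147513
Inertial term = 1.75*40*0.314^2*(1-0.37) / (0.0073*0.37^3) = 11759
dP/L = 147513 + 11759 = 159272 Pa/m
dP = 159272 * 7.8 / 1000 = 1242 kPa

1242 kPa


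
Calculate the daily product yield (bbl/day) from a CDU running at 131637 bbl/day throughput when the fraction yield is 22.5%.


Crude throughput = 131637 bbl/day
Fraction yield = 22.5%
yield = throughput * fraction / 100
yield = 131637 * 22.5 / 100 = 29618.325

29618.325 bbl/day


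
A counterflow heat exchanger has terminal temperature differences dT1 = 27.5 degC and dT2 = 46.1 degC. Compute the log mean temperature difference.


LMTD = (dT1 - dT2) / ln(dT1/dT2)
= (27.5 - 46.1) / ln(27.5 / 46.1) = -18.6 / -0.516627 = 36.00

36.00 degC


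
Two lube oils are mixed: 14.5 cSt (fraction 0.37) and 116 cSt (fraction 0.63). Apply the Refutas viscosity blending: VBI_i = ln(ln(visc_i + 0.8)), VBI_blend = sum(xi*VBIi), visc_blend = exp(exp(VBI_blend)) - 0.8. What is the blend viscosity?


Refutas method: VBN_i = 14.534*ln(ln(visc_i + 0.8)) + 10.975, blended linearly by mass fraction; since VBN is linear in VBI_i = ln(ln(visc_i + 0.8)) and the fractions sum to 1, blend VBI directly: visc = exp(exp(VBI_blend)) - 0.8
VBI_1 = ln(ln(14.5 + 0.8)) = 1.00351
VBI_2 = ln(ln(116 + 0.8)) = 1.56034
VBI_blend = 0.37 * 1.00351 + 0.63 * 1.56034 = 1.35431
visc_blend = exp(exp(1.35431)) - 0.8 = 47.34

47.34 cSt


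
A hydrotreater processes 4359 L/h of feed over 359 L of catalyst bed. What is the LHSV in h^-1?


LHSV = volumetric feed rate / catalyst volume
= 4359 L/h / 359 L
= 12.14 h^-1

12.14 h^-1


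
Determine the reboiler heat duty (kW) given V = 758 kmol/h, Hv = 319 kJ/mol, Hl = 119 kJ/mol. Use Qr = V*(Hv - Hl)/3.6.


Qr = 758 * (319 - 119) / 3.6 = 758 * 200 / 3.6 = 42110

42110 kW


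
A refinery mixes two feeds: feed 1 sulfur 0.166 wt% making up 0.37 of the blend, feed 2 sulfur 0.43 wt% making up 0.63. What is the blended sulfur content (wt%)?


Linear sulfur blending: S_blend = x1*S1 + x2*S2
Contribution 1: 0.37 * 0.166 = 0.06142 wt%
Contribution 2: 0.63 * 0.43 = 0.2709 wt%
S_blend = 0.06142 + 0.2709 = 0.33232

0.33232 wt%


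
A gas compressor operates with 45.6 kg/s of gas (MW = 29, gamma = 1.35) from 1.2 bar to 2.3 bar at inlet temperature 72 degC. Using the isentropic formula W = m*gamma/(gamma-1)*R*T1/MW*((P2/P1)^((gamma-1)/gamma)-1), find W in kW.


Isentropic work: W = m*(gamma/(gamma-1))*(R*T1/MW)*((P2/P1)^((gamma-1)/gamma) - 1)
T1 = 72 + 273.15 = 345.15 K
Pressure ratio = 2.3 / 1.2 = 1.91667
Exponent = (1.35 - 1)/1.35 = 0.259259
(P2/P1)^exp - 1 = 1.91667^0.259259 - 1 = 0.183731
W = 45.6 * 1.35 / 0.35 * 8.314 * 345.15 / 29 * 0.183731 = 3198

3198 kW


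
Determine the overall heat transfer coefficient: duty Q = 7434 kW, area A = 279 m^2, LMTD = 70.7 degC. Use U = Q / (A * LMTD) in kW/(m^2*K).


From Q = U*A*LMTD, U = Q / (A * LMTD)
U = 7434 / (279 * 70.7) = 7434 / 19725.3 = 0.3769

0.3769 kW/(m^2*K)


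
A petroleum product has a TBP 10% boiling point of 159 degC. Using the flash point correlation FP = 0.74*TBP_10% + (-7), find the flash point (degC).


FP = 0.74 * 159 + (-7) = 110.66

110.66 degC


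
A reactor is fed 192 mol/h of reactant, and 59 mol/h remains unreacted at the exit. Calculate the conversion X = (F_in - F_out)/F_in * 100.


X = (F_in - F_out) / F_in * 100
Moles reacted = 192 - 59 = 133
X = 133 / 192 * 100
= 0.6927 * 100
= 69.27 %

69.27 %


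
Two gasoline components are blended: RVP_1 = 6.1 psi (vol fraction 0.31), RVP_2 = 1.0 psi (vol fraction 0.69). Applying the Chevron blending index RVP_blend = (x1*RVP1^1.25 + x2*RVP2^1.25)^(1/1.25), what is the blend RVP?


Chevron index: RVP_blend = (sum xi*RVPi^1.25)^(1/1.25)
RVP^1.25 terms: 0.31 * 6.1^1.25 + 0.69 * 1.0^1.25 = 3.66183
RVP_blend = 3.66183^(1/1.25) = 2.825

2.825 psi


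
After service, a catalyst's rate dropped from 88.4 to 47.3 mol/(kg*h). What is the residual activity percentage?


Activity (%) = (rate_used / rate_fresh) * 100
rate_used = 47.3, rate_fresh = 88.4
= (47.3 / 88.4) * 100
= 0.5351 * 100 = 53.51

53.51 %


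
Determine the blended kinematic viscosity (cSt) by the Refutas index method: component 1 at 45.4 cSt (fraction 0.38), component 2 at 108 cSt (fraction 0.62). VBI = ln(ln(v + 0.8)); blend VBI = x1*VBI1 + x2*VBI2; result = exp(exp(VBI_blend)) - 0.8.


Refutas method: VBN_i = 14.534*ln(ln(visc_i + 0.8)) + 10.975, blended linearly by mass fraction; since VBN is linear in VBI_i = ln(ln(visc_i + 0.8)) and the fractions sum to 1, blend VBI directly: visc = exp(exp(VBI_blend)) - 0.8
VBI_1 = ln(ln(45.4 + 0.8)) = 1.34364
VBI_2 = ln(ln(108 + 0.8)) = 1.54533
VBI_blend = 0.38 * 1.34364 + 0.62 * 1.54533 = 1.46869
visc_blend = exp(exp(1.46869)) - 0.8 = 76.18

76.18 cSt


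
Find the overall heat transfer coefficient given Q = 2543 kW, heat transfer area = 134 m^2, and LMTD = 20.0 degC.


From Q = U*A*LMTD, U = Q / (A * LMTD)
U = 2543 / (134 * 20.0) = 2543 / 2680 = 0.9489

0.9489 kW/(m^2*K)


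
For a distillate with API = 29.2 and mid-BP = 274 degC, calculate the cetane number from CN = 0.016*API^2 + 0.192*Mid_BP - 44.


CN = 0.016 * 29.2^2 + 0.192 * 274 - 44
CN = 13.64224 + 52.608 - 44 = 22.25024

22.25024


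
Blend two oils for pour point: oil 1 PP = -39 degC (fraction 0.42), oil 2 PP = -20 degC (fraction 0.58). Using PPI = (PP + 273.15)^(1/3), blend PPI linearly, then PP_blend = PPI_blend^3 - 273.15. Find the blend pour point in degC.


PPI_1 = (-39 + 273.15)^(1/3) = 6.163557
PPI_2 = (-20 + 273.15)^(1/3) = 6.325953
PPI_blend = 0.42 * 6.163557 + 0.58 * 6.325953 = 6.257747
PP_blend = 6.257747^3 - 273.15 = 245.0496 - 273.15 = -28.1

-28.1 degC


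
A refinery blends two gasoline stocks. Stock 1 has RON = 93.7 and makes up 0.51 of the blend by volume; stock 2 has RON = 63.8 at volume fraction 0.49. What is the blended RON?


Linear blending: RON_blend = sum(vi * RONi)
Contribution 1: 0.51 * 93.7 = 47.787
Contribution 2: 0.49 * 63.8 = 31.262
RON_blend = 47.787 + 31.262 = 79.049

79.049


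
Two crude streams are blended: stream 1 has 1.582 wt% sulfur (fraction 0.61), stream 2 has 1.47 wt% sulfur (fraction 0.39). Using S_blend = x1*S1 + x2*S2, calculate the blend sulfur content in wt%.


Linear sulfur blending: S_blend = x1*S1 + x2*S2
Contribution 1: 0.61 * 1.582 = 0.96502 wt%
Contribution 2: 0.39 * 1.47 = 0.5733 wt%
S_blend = 0.96502 + 0.5733 = 1.53832

1.53832 wt%


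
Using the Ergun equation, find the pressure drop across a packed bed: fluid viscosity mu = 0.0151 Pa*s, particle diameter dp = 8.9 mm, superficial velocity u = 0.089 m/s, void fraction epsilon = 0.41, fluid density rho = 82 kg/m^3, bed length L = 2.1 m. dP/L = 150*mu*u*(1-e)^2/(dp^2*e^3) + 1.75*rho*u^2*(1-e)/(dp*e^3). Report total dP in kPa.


dp = 8.9 mm = 0.0089 m
Viscous term = 150*0.0151*0.089*(1-0.41)^2 / (0.0089^2*0.41^3) = 12853.8
Inertial term = 1.75*82*0.089^2*(1-0.41) / (0.0089*0.41^3) = 1093.31
dP/L = 12853.8 + 1093.31 = 13947.1 Pa/m
dP = 13947.1 * 2.1 / 1000 = 29.29 kPa

29.29 kPa


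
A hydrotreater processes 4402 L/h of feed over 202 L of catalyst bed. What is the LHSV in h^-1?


LHSV = volumetric feed rate / catalyst volume
= 4402 L/h / 202 L
= 21.79 h^-1

21.79 h^-1


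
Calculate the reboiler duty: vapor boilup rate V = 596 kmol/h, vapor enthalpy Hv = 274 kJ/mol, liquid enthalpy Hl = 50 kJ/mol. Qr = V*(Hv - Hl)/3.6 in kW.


Qr = 596 * (274 - 50) / 3.6 = 596 * 224 / 3.6 = 37080

37080 kW


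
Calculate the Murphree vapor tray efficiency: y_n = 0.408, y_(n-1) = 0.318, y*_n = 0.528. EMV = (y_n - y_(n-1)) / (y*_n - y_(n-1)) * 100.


Murphree vapor efficiency: EMV = (y_n - y_(n-1)) / (y*_n - y_(n-1)) * 100
EMV = (0.408 - 0.318) / (0.528 - 0.318) * 100 = 0.09 / 0.21 * 100 = 42.86

42.86 %


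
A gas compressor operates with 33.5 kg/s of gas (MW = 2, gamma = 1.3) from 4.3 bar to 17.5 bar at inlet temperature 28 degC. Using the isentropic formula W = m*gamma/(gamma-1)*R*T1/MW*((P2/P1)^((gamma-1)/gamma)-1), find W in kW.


Isentropic work: W = m*(gamma/(gamma-1))*(R*T1/MW)*((P2/P1)^((gamma-1)/gamma) - 1)
T1 = 28 + 273.15 = 301.15 K
Pressure ratio = 17.5 / 4.3 = 4.06977
Exponent = (1.3 - 1)/1.3 = 0.230769
(P2/P1)^exp - 1 = 4.06977^0.230769 - 1 = 0.382515
W = 33.5 * 1.3 / 0.3 * 8.314 * 301.15 / 2 * 0.382515 = 69510

69510 kW


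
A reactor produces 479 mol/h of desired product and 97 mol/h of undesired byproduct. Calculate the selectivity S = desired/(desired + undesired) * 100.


Selectivity = desired / (desired + undesired) * 100
Total products = 479 + 97 = 576 mol/h
S = 479 / 576 * 100
= 0.8316 * 100
= 83.16 %

83.16 %


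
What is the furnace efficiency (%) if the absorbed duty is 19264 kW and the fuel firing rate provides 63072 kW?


Furnace efficiency = Q_absorbed / Q_fuel * 100
= 19264 / 63072 * 100 = 30.54

30.54 %


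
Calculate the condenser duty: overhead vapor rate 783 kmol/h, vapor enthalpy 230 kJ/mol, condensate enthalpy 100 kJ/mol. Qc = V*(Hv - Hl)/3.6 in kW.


Qc = 783 * (230 - 100) / 3.6 = 783 * 130 / 3.6 = 28280

28280 kW


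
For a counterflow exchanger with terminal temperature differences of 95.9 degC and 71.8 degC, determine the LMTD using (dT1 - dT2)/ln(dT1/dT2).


LMTD = (dT1 - dT2) / ln(dT1/dT2)
= (95.9 - 71.8) / ln(95.9 / 71.8) = 24.1 / 0.289422 = 83.27

83.27 degC


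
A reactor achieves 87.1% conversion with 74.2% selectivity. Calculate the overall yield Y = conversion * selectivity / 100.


Overall yield = conversion (%) * selectivity (%) / 100
Conversion = 87.1%, Selectivity = 74.2%
Y = 87.1 * 74.2 / 100
= 64.6282 %

64.6282 %


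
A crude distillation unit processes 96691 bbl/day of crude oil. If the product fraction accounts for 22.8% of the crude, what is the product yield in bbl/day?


Crude throughput = 96691 bbl/day
Fraction yield = 22.8%
yield = throughput * fraction / 100
yield = 96691 * 22.8 / 100 = 22045.548

22045.548 bbl/day


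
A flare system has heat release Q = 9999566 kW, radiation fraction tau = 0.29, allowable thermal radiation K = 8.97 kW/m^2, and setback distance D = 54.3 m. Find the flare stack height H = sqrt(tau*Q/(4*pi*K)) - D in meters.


tau*Q/(4*pi*K) = 0.29 * 9999566 / (4 * pi * 8.97) = 25726.3
sqrt(25726.3) = 160.394
H = 160.394 - 54.3 = 106.1

106.1 m


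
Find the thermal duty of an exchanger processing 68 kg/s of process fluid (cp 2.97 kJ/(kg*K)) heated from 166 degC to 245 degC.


Q = m_dot * cp * delta_T
delta_T = 245 - 166 = 79 K
Q = 68 * 2.97 * 79
= 201.96 * 79
= 15954.84 kW

15954.84 kW


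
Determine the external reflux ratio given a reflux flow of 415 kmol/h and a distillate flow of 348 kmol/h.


Reflux ratio definition: R = L / D (liquid returned / distillate withdrawn)
L = 415 kmol/h, D = 348 kmol/h
R = 415 / 348 = 1.193

1.193


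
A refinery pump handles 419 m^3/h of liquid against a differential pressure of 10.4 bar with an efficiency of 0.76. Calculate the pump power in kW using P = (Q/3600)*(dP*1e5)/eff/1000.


Q = 419 / 3600 = 0.116389 m^3/s
P = 0.116389 * (10.4 * 1e5) / 0.76 / 1000 = 159.3

159.3 kW


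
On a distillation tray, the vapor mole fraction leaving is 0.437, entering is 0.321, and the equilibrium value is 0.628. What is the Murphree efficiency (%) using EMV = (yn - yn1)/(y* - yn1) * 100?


Murphree vapor efficiency: EMV = (y_n - y_(n-1)) / (y*_n - y_(n-1)) * 100
EMV = (0.437 - 0.321) / (0.628 - 0.321) * 100 = 0.116 / 0.307 * 100 = 37.79

37.79 %


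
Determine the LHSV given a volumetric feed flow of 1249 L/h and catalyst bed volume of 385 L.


LHSV = volumetric feed rate / catalyst volume
= 1249 L/h / 385 L
= 3.244 h^-1

3.244 h^-1


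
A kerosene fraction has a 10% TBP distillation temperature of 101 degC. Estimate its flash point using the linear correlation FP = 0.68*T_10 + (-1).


FP = 0.68 * 101 + (-1) = 67.68

67.68 degC


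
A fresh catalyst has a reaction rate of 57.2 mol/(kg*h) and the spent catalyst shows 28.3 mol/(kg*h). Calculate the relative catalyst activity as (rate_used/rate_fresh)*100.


Activity (%) = (rate_used / rate_fresh) * 100
rate_used = 28.3, rate_fresh = 57.2
= (28.3 / 57.2) * 100
= 0.4948 * 100 = 49.48

49.48 %


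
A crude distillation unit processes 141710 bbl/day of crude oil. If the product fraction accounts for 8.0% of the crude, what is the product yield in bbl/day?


Crude throughput = 141710 bbl/day
Fraction yield = 8.0%
yield = throughput * fraction / 100
yield = 141710 * 8.0 / 100 = 11336.8

11336.8 bbl/day


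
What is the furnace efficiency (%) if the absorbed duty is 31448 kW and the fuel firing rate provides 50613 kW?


Furnace efficiency = Q_absorbed / Q_fuel * 100
= 31448 / 50613 * 100 = 62.13

62.13 %


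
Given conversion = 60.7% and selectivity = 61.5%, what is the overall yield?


Overall yield = conversion (%) * selectivity (%) / 100
Conversion = 60.7%, Selectivity = 61.5%
Y = 60.7 * 61.5 / 100
= 37.3305 %

37.3305 %


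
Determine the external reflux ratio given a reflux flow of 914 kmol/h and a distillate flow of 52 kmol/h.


Reflux ratio definition: R = L / D (liquid returned / distillate withdrawn)
L = 914 kmol/h, D = 52 kmol/h
R = 914 / 52 = 17.58

17.58


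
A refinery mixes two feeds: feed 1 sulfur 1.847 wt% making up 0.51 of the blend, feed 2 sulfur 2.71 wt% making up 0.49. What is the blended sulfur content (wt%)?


Linear sulfur blending: S_blend = x1*S1 + x2*S2
Contribution 1: 0.51 * 1.847 = 0.94197 wt%
Contribution 2: 0.49 * 2.71 = 1.3279 wt%
S_blend = 0.94197 + 1.3279 = 2.26987

2.26987 wt%


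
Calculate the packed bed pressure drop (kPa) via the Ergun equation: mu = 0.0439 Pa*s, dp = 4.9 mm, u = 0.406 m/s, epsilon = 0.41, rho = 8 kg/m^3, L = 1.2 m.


dp = 4.9 mm = 0.0049 m
Viscous term = 150*0.0439*0.406*(1-0.41)^2 / (0.0049^2*0.41^3) = 562396
Inertial term = 1.75*8*0.406^2*(1-0.41) / (0.0049*0.41^3) = 4031.67
dP/L = 562396 + 4031.67 = 566428 Pa/m
dP = 566428 * 1.2 / 1000 = 679.7 kPa

679.7 kPa


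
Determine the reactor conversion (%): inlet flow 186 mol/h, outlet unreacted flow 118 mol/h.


X = (F_in - F_out) / F_in * 100
Moles reacted = 186 - 118 = 68
X = 68 / 186 * 100
= 0.3656 * 100
= 36.56 %

36.56 %


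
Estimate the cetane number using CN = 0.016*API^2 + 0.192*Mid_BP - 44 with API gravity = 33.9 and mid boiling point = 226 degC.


CN = 0.016 * 33.9^2 + 0.192 * 226 - 44
CN = 18.38736 + 43.392 - 44 = 17.77936

17.77936


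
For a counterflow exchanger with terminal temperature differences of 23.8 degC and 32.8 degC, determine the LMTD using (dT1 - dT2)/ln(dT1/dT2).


LMTD = (dT1 - dT2) / ln(dT1/dT2)
= (23.8 - 32.8) / ln(23.8 / 32.8) = -9 / -0.320743 = 28.06

28.06 degC


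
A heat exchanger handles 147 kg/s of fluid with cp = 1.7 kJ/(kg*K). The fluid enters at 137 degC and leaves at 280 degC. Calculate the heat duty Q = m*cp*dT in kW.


Q = m_dot * cp * delta_T
delta_T = 280 - 137 = 143 K
Q = 147 * 1.7 * 143
= 249.9 * 143
= 35735.7 kW

35735.7 kW


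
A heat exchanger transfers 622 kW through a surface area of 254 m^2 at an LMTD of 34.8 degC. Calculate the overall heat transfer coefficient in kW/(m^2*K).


From Q = U*A*LMTD, U = Q / (A * LMTD)
U = 622 / (254 * 34.8) = 622 / 8839.2 = 0.07037

0.07037 kW/(m^2*K)


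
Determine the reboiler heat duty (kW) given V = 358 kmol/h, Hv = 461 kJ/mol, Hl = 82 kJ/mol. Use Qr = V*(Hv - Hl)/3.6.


Qr = 358 * (461 - 82) / 3.6 = 358 * 379 / 3.6 = 37690

37690 kW


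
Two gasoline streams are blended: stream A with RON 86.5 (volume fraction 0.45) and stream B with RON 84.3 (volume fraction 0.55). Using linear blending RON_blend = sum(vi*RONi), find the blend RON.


Linear blending: RON_blend = sum(vi * RONi)
Contribution 1: 0.45 * 86.5 = 38.925
Contribution 2: 0.55 * 84.3 = 46.365
RON_blend = 38.925 + 46.365 = 85.29

85.29


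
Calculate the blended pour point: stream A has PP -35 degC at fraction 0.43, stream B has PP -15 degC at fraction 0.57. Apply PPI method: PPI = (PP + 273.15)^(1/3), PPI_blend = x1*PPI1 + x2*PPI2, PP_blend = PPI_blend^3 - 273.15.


PPI_1 = (-35 + 273.15)^(1/3) = 6.198456
PPI_2 = (-15 + 273.15)^(1/3) = 6.36733
PPI_blend = 0.43 * 6.198456 + 0.57 * 6.36733 = 6.294714
PP_blend = 6.294714^3 - 273.15 = 249.4181 - 273.15 = -23.73

-23.73 degC


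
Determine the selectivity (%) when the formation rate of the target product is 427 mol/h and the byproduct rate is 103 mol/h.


Selectivity = desired / (desired + undesired) * 100
Total products = 427 + 103 = 530 mol/h
S = 427 / 530 * 100
= 0.8057 * 100
= 80.57 %

80.57 %


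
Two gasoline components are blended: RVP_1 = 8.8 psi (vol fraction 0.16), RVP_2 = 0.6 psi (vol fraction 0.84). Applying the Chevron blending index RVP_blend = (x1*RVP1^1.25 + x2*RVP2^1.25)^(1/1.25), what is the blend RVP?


Chevron index: RVP_blend = (sum xi*RVPi^1.25)^(1/1.25)
RVP^1.25 terms: 0.16 * 8.8^1.25 + 0.84 * 0.6^1.25 = 2.86864
RVP_blend = 2.86864^(1/1.25) = 2.323

2.323 psi


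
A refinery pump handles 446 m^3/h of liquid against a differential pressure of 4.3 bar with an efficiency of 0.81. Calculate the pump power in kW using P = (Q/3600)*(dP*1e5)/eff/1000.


Q = 446 / 3600 = 0.123889 m^3/s
P = 0.123889 * (4.3 * 1e5) / 0.81 / 1000 = 65.77

65.77 kW


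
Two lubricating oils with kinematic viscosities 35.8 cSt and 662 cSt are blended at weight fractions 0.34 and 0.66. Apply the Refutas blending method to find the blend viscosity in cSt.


Refutas method: VBN_i = 14.534*ln(ln(visc_i + 0.8)) + 10.975, blended linearly by mass fraction; since VBN is linear in VBI_i = ln(ln(visc_i + 0.8)) and the fractions sum to 1, blend VBI directly: visc = exp(exp(VBI_blend)) - 0.8
VBI_1 = ln(ln(35.8 + 0.8)) = 1.28095
VBI_2 = ln(ln(662 + 0.8)) = 1.87126
VBI_blend = 0.34 * 1.28095 + 0.66 * 1.87126 = 1.67055
visc_blend = exp(exp(1.67055)) - 0.8 = 202.6

202.6 cSt


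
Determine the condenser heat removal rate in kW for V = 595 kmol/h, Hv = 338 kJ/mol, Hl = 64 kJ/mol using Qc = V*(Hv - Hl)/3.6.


Qc = 595 * (338 - 64) / 3.6 = 595 * 274 / 3.6 = 45290

45290 kW


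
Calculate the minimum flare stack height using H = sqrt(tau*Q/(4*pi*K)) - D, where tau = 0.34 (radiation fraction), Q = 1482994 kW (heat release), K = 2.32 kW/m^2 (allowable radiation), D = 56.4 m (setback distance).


tau*Q/(4*pi*K) = 0.34 * 1482994 / (4 * pi * 2.32) = 17295
sqrt(17295) = 131.51
H = 131.51 - 56.4 = 75.11

75.11 m


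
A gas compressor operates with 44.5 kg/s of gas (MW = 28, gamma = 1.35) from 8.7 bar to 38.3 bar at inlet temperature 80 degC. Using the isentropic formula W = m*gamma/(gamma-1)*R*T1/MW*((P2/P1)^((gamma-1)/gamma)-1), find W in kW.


Isentropic work: W = m*(gamma/(gamma-1))*(R*T1/MW)*((P2/P1)^((gamma-1)/gamma) - 1)
T1 = 80 + 273.15 = 353.15 K
Pressure ratio = 38.3 / 8.7 = 4.4023
Exponent = (1.35 - 1)/1.35 = 0.259259
(P2/P1)^exp - 1 = 4.4023^0.259259 - 1 = 0.46852
W = 44.5 * 1.35 / 0.35 * 8.314 * 353.15 / 28 * 0.46852 = 8433

8433 kW


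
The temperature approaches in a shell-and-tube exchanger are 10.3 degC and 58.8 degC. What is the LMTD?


LMTD = (dT1 - dT2) / ln(dT1/dT2)
= (10.3 - 58.8) / ln(10.3 / 58.8) = -48.5 / -1.742 = 27.84

27.84 degC


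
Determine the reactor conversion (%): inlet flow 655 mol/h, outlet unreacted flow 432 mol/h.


X = (F_in - F_out) / F_in * 100
Moles reacted = 655 - 432 = 223
X = 223 / 655 * 100
= 0.3405 * 100
= 34.05 %

34.05 %


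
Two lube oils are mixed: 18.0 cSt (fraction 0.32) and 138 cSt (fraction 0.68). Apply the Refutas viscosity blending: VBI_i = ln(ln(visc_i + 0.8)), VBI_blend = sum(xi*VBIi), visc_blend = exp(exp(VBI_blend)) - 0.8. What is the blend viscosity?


Refutas method: VBN_i = 14.534*ln(ln(visc_i + 0.8)) + 10.975, blended linearly by mass fraction; since VBN is linear in VBI_i = ln(ln(visc_i + 0.8)) and the fractions sum to 1, blend VBI directly: visc = exp(exp(VBI_blend)) - 0.8
VBI_1 = ln(ln(18.0 + 0.8)) = 1.07632
VBI_2 = ln(ln(138 + 0.8)) = 1.59595
VBI_blend = 0.32 * 1.07632 + 0.68 * 1.59595 = 1.42967
visc_blend = exp(exp(1.42967)) - 0.8 = 64.39

64.39 cSt


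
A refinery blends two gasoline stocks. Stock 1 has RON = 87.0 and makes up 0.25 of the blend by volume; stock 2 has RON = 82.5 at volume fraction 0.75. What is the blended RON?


Linear blending: RON_blend = sum(vi * RONi)
Contribution 1: 0.25 * 87.0 = 21.75
Contribution 2: 0.75 * 82.5 = 61.875
RON_blend = 21.75 + 61.875 = 83.625

83.625


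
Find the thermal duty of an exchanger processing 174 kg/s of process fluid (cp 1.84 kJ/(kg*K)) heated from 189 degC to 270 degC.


Q = m_dot * cp * delta_T
delta_T = 270 - 189 = 81 K
Q = 174 * 1.84 * 81
= 320.16 * 81
= 25932.96 kW

25932.96 kW


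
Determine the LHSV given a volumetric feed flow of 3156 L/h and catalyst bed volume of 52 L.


LHSV = volumetric feed rate / catalyst volume
= 3156 L/h / 52 L
= 60.69 h^-1

60.69 h^-1


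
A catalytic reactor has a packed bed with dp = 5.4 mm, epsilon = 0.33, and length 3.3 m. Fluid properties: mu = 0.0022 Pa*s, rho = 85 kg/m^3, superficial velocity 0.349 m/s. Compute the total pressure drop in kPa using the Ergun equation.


dp = 5.4 mm = 0.0054 m
Viscous term = 150*0.0022*0.349*(1-0.33)^2 / (0.0054^2*0.33^3) = 49335.5
Inertial term = 1.75*85*0.349^2*(1-0.33) / (0.0054*0.33^3) = 62552.8
dP/L = 49335.5 + 62552.8 = 111888 Pa/m
dP = 111888 * 3.3 / 1000 = 369.2 kPa

369.2 kPa


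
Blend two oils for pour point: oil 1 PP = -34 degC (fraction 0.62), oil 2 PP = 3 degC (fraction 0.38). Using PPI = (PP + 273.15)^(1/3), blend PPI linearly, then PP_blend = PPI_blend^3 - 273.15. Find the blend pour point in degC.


PPI_1 = (-34 + 273.15)^(1/3) = 6.20712
PPI_2 = (3 + 273.15)^(1/3) = 6.512009
PPI_blend = 0.62 * 6.20712 + 0.38 * 6.512009 = 6.322978
PP_blend = 6.322978^3 - 273.15 = 252.793 - 273.15 = -20.36

-20.36 degC


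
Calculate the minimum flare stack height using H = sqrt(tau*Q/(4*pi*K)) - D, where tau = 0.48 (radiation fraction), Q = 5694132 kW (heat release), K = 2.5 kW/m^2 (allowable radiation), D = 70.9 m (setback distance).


tau*Q/(4*pi*K) = 0.48 * 5694132 / (4 * pi * 2.5) = 86999.9
sqrt(86999.9) = 294.957
H = 294.957 - 70.9 = 224.1

224.1 m


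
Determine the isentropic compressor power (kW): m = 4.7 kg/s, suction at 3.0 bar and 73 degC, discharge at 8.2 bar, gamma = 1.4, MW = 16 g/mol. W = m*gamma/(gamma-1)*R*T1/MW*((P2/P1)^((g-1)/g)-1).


Isentropic work: W = m*(gamma/(gamma-1))*(R*T1/MW)*((P2/P1)^((gamma-1)/gamma) - 1)
T1 = 73 + 273.15 = 346.15 K
Pressure ratio = 8.2 / 3.0 = 2.73333
Exponent = (1.4 - 1)/1.4 = 0.285714
(P2/P1)^exp - 1 = 2.73333^0.285714 - 1 = 0.332812
W = 4.7 * 1.4 / 0.4 * 8.314 * 346.15 / 16 * 0.332812 = 984.7

984.7 kW


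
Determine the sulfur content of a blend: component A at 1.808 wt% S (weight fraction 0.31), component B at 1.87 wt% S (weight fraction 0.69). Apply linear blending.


Linear sulfur blending: S_blend = x1*S1 + x2*S2
Contribution 1: 0.31 * 1.808 = 0.56048 wt%
Contribution 2: 0.69 * 1.87 = 1.2903 wt%
S_blend = 0.56048 + 1.2903 = 1.85078

1.85078 wt%


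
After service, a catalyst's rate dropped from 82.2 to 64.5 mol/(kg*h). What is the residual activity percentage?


Activity (%) = (rate_used / rate_fresh) * 100
rate_used = 64.5, rate_fresh = 82.2
= (64.5 / 82.2) * 100
= 0.7847 * 100 = 78.47

78.47 %


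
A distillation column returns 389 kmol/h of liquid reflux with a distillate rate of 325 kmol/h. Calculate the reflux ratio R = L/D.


Reflux ratio definition: R = L / D (liquid returned / distillate withdrawn)
L = 389 kmol/h, D = 325 kmol/h
R = 389 / 325 = 1.197

1.197


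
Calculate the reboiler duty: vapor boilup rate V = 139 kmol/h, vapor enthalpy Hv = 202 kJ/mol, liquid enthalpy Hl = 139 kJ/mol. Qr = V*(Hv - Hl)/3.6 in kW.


Qr = 139 * (202 - 139) / 3.6 = 139 * 63 / 3.6 = 2432

2432 kW


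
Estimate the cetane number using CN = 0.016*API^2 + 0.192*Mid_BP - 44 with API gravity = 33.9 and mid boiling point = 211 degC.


CN = 0.016 * 33.9^2 + 0.192 * 211 - 44
CN = 18.38736 + 40.512 - 44 = 14.89936

14.89936


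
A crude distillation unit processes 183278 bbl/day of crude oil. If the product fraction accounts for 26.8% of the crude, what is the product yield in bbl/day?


Crude throughput = 183278 bbl/day
Fraction yield = 26.8%
yield = throughput * fraction / 100
yield = 183278 * 26.8 / 100 = 49118.504

49118.504 bbl/day


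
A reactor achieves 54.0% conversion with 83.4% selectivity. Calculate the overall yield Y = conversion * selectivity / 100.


Overall yield = conversion (%) * selectivity (%) / 100
Conversion = 54.0%, Selectivity = 83.4%
Y = 54.0 * 83.4 / 100
= 45.036 %

45.036 %


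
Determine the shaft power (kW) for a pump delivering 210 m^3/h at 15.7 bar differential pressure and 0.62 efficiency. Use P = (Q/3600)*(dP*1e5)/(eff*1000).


Q = 210 / 3600 = 0.0583333 m^3/s
P = 0.0583333 * (15.7 * 1e5) / 0.62 / 1000 = 147.7

147.7 kW


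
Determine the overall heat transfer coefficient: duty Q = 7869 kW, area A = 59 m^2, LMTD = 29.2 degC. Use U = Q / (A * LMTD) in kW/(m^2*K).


From Q = U*A*LMTD, U = Q / (A * LMTD)
U = 7869 / (59 * 29.2) = 7869 / 1722.8 = 4.568

4.568 kW/(m^2*K)


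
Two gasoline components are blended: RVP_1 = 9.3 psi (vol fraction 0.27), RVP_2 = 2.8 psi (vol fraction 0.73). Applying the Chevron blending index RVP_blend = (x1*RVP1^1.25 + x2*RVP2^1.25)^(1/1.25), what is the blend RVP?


Chevron index: RVP_blend = (sum xi*RVPi^1.25)^(1/1.25)
RVP^1.25 terms: 0.27 * 9.3^1.25 + 0.73 * 2.8^1.25 = 7.02903
RVP_blend = 7.02903^(1/1.25) = 4.759

4.759 psi


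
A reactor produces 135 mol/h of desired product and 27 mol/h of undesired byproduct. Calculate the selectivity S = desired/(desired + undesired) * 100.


Selectivity = desired / (desired + undesired) * 100
Total products = 135 + 27 = 162 mol/h
S = 135 / 162 * 100
= 0.8333 * 100
= 83.33 %

83.33 %


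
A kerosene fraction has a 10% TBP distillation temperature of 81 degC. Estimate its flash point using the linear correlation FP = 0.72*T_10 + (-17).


FP = 0.72 * 81 + (-17) = 41.32

41.32 degC


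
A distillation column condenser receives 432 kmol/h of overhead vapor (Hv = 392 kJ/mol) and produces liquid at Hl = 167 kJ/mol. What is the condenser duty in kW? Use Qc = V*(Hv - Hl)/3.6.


Qc = 432 * (392 - 167) / 3.6 = 432 * 225 / 3.6 = 27000

27000 kW


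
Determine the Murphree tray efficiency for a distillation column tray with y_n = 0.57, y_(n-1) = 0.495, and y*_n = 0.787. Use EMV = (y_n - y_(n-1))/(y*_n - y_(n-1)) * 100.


Murphree vapor efficiency: EMV = (y_n - y_(n-1)) / (y*_n - y_(n-1)) * 100
EMV = (0.57 - 0.495) / (0.787 - 0.495) * 100 = 0.075 / 0.292 * 100 = 25.68

25.68 %


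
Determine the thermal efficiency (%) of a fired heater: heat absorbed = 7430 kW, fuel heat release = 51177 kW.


Furnace efficiency = Q_absorbed / Q_fuel * 100
= 7430 / 51177 * 100 = 14.52

14.52 %


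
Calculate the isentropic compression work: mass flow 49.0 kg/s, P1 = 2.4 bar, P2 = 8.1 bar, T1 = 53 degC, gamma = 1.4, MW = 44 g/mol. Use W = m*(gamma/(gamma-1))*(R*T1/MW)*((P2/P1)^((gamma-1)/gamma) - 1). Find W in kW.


Isentropic work: W = m*(gamma/(gamma-1))*(R*T1/MW)*((P2/P1)^((gamma-1)/gamma) - 1)
T1 = 53 + 273.15 = 326.15 K
Pressure ratio = 8.1 / 2.4 = 3.375
Exponent = (1.4 - 1)/1.4 = 0.285714
(P2/P1)^exp - 1 = 3.375^0.285714 - 1 = 0.415583
W = 49.0 * 1.4 / 0.4 * 8.314 * 326.15 / 44 * 0.415583 = 4392

4392 kW


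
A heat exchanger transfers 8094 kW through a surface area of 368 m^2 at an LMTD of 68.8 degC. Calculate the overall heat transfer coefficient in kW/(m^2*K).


From Q = U*A*LMTD, U = Q / (A * LMTD)
U = 8094 / (368 * 68.8) = 8094 / 25318.4 = 0.3197

0.3197 kW/(m^2*K)


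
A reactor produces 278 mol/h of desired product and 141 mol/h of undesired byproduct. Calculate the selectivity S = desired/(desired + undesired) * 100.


Selectivity = desired / (desired + undesired) * 100
Total products = 278 + 141 = 419 mol/h
S = 278 / 419 * 100
= 0.6635 * 100
= 66.35 %

66.35 %


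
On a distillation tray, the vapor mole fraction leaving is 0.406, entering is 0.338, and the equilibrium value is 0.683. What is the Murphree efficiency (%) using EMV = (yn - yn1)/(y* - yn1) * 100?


Murphree vapor efficiency: EMV = (y_n - y_(n-1)) / (y*_n - y_(n-1)) * 100
EMV = (0.406 - 0.338) / (0.683 - 0.338) * 100 = 0.068 / 0.345 * 100 = 19.71

19.71 %


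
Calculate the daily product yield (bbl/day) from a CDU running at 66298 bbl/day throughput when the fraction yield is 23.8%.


Crude throughput = 66298 bbl/day
Fraction yield = 23.8%
yield = throughput * fraction / 100
yield = 66298 * 23.8 / 100 = 15778.924

15778.924 bbl/day


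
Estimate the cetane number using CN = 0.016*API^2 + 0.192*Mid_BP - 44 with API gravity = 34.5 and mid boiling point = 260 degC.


CN = 0.016 * 34.5^2 + 0.192 * 260 - 44
CN = 19.044 + 49.92 - 44 = 24.964

24.964


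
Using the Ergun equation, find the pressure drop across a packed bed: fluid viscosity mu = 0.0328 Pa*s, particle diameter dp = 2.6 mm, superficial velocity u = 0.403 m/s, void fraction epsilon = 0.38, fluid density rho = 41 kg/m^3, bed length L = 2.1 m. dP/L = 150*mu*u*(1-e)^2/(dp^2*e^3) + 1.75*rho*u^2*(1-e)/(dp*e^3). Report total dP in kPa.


dp = 2.6 mm = 0.0026 m
Viscous term = 150*0.0328*0.403*(1-0.38)^2 / (0.0026^2*0.38^3) = 2054740
Inertial term = 1.75*41*0.403^2*(1-0.38) / (0.0026*0.38^3) = 50640.7
dP/L = 2054740 + 50640.7 = 2105380 Pa/m
dP = 2105380 * 2.1 / 1000 = 4421 kPa

4421 kPa


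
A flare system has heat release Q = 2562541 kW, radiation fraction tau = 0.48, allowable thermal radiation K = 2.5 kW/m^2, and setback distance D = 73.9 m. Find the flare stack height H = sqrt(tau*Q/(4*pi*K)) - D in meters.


tau*Q/(4*pi*K) = 0.48 * 2562541 / (4 * pi * 2.5) = 39152.7
sqrt(39152.7) = 197.87
H = 197.87 - 73.9 = 124.0

124.0 m


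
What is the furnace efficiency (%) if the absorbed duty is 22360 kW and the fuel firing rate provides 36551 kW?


Furnace efficiency = Q_absorbed / Q_fuel * 100
= 22360 / 36551 * 100 = 61.17

61.17 %


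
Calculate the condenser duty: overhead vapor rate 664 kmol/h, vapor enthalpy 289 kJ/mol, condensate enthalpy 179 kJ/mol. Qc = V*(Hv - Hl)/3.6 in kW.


Qc = 664 * (289 - 179) / 3.6 = 664 * 110 / 3.6 = 20290

20290 kW


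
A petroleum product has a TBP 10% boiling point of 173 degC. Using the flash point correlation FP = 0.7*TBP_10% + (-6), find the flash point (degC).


FP = 0.7 * 173 + (-6) = 115.1

115.1 degC


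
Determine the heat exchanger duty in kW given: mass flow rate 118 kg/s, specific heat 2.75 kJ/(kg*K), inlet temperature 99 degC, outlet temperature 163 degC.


Q = m_dot * cp * delta_T
delta_T = 163 - 99 = 64 K
Q = 118 * 2.75 * 64
= 324.5 * 64
= 20768 kW

20768 kW


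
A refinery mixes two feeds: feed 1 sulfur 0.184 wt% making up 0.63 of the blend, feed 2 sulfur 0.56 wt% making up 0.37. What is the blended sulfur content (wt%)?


Linear sulfur blending: S_blend = x1*S1 + x2*S2
Contribution 1: 0.63 * 0.184 = 0.11592 wt%
Contribution 2: 0.37 * 0.56 = 0.2072 wt%
S_blend = 0.11592 + 0.2072 = 0.32312

0.32312 wt%


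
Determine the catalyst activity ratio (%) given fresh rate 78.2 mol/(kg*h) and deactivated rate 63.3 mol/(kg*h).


Activity (%) = (rate_used / rate_fresh) * 100
rate_used = 63.3, rate_fresh = 78.2
= (63.3 / 78.2) * 100
= 0.8095 * 100 = 80.95

80.95 %


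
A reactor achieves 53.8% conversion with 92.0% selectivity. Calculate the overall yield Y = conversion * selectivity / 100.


Overall yield = conversion (%) * selectivity (%) / 100
Conversion = 53.8%, Selectivity = 92.0%
Y = 53.8 * 92.0 / 100
= 49.496 %

49.496 %


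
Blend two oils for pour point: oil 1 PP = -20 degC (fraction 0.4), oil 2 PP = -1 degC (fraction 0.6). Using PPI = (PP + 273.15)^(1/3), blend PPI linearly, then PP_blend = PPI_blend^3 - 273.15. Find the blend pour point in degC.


PPI_1 = (-20 + 273.15)^(1/3) = 6.325953
PPI_2 = (-1 + 273.15)^(1/3) = 6.480414
PPI_blend = 0.4 * 6.325953 + 0.6 * 6.480414 = 6.41863
PP_blend = 6.41863^3 - 273.15 = 264.4399 - 273.15 = -8.71

-8.71 degC


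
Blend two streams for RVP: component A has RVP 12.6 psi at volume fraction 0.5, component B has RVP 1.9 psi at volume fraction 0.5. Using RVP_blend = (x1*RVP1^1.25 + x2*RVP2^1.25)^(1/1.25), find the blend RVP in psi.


Chevron index: RVP_blend = (sum xi*RVPi^1.25)^(1/1.25)
RVP^1.25 terms: 0.5 * 12.6^1.25 + 0.5 * 1.9^1.25 = 12.9849
RVP_blend = 12.9849^(1/1.25) = 7.776

7.776 psi


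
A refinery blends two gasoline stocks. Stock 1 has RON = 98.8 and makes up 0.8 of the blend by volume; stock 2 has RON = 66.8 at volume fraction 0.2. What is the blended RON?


Linear blending: RON_blend = sum(vi * RONi)
Contribution 1: 0.8 * 98.8 = 79.04
Contribution 2: 0.2 * 66.8 = 13.36
RON_blend = 79.04 + 13.36 = 92.4

92.4


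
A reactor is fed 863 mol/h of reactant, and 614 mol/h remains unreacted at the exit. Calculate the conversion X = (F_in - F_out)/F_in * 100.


X = (F_in - F_out) / F_in * 100
Moles reacted = 863 - 614 = 249
X = 249 / 863 * 100
= 0.2885 * 100
= 28.85 %

28.85 %


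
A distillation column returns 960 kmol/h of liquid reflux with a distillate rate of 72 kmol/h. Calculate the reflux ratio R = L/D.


Reflux ratio definition: R = L / D (liquid returned / distillate withdrawn)
L = 960 kmol/h, D = 72 kmol/h
R = 960 / 72 = 13.33

13.33


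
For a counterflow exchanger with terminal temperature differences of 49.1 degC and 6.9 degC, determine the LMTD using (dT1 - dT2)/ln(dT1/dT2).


LMTD = (dT1 - dT2) / ln(dT1/dT2)
= (49.1 - 6.9) / ln(49.1 / 6.9) = 42.2 / 1.96234 = 21.50

21.50 degC


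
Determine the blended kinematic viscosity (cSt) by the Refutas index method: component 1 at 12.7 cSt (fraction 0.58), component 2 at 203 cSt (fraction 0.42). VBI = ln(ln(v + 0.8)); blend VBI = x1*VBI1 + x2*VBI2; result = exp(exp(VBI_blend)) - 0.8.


Refutas method: VBN_i = 14.534*ln(ln(visc_i + 0.8)) + 10.975, blended linearly by mass fraction; since VBN is linear in VBI_i = ln(ln(visc_i + 0.8)) and the fractions sum to 1, blend VBI directly: visc = exp(exp(VBI_blend)) - 0.8
VBI_1 = ln(ln(12.7 + 0.8)) = 0.956545
VBI_2 = ln(ln(203 + 0.8)) = 1.67094
VBI_blend = 0.58 * 0.956545 + 0.42 * 1.67094 = 1.25659
visc_blend = exp(exp(1.25659)) - 0.8 = 32.76

32.76 cSt


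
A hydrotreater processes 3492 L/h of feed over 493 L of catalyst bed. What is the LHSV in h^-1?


LHSV = volumetric feed rate / catalyst volume
= 3492 L/h / 493 L
= 7.083 h^-1

7.083 h^-1


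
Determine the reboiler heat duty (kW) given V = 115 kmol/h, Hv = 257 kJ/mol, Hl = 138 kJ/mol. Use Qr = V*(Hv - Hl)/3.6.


Qr = 115 * (257 - 138) / 3.6 = 115 * 119 / 3.6 = 3801

3801 kW


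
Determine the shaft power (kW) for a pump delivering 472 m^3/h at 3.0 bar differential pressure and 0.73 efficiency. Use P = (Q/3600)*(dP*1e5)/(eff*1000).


Q = 472 / 3600 = 0.131111 m^3/s
P = 0.131111 * (3.0 * 1e5) / 0.73 / 1000 = 53.88

53.88 kW


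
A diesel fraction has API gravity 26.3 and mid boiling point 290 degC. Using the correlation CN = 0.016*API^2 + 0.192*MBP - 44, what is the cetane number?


CN = 0.016 * 26.3^2 + 0.192 * 290 - 44
CN = 11.06704 + 55.68 - 44 = 22.74704

22.74704


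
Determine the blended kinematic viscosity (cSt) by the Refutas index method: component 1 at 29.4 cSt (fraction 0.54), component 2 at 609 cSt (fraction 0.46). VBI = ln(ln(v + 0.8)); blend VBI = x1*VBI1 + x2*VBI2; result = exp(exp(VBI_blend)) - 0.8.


Refutas method: VBN_i = 14.534*ln(ln(visc_i + 0.8)) + 10.975, blended linearly by mass fraction; since VBN is linear in VBI_i = ln(ln(visc_i + 0.8)) and the fractions sum to 1, blend VBI directly: visc = exp(exp(VBI_blend)) - 0.8
VBI_1 = ln(ln(29.4 + 0.8)) = 1.22608
VBI_2 = ln(ln(609 + 0.8)) = 1.85835
VBI_blend = 0.54 * 1.22608 + 0.46 * 1.85835 = 1.51692
visc_blend = exp(exp(1.51692)) - 0.8 = 94.61

94.61 cSt


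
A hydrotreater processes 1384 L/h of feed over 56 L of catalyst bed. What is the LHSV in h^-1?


LHSV = volumetric feed rate / catalyst volume
= 1384 L/h / 56 L
= 24.71 h^-1

24.71 h^-1


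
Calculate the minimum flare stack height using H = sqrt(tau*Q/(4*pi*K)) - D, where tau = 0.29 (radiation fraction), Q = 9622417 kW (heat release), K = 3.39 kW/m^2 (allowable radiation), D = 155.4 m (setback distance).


tau*Q/(4*pi*K) = 0.29 * 9622417 / (4 * pi * 3.39) = 65504.7
sqrt(65504.7) = 255.939
H = 255.939 - 155.4 = 100.5

100.5 m


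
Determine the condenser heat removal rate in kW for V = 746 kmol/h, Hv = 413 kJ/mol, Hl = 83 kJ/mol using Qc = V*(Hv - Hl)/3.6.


Qc = 746 * (413 - 83) / 3.6 = 746 * 330 / 3.6 = 68380

68380 kW


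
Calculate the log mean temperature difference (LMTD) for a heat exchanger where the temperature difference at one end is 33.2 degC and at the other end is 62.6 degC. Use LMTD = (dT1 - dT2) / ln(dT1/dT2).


LMTD = (dT1 - dT2) / ln(dT1/dT2)
= (33.2 - 62.6) / ln(33.2 / 62.6) = -29.4 / -0.634215 = 46.36

46.36 degC


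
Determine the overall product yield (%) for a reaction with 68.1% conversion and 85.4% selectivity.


Overall yield = conversion (%) * selectivity (%) / 100
Conversion = 68.1%, Selectivity = 85.4%
Y = 68.1 * 85.4 / 100
= 58.1574 %

58.1574 %


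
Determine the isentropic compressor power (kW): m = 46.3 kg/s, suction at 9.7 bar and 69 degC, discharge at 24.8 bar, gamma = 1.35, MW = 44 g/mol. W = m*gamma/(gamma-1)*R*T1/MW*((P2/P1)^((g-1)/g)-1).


Isentropic work: W = m*(gamma/(gamma-1))*(R*T1/MW)*((P2/P1)^((gamma-1)/gamma) - 1)
T1 = 69 + 273.15 = 342.15 K
Pressure ratio = 24.8 / 9.7 = 2.5567
Exponent = (1.35 - 1)/1.35 = 0.259259
(P2/P1)^exp - 1 = 2.5567^0.259259 - 1 = 0.275542
W = 46.3 * 1.35 / 0.35 * 8.314 * 342.15 / 44 * 0.275542 = 3181

3181 kW


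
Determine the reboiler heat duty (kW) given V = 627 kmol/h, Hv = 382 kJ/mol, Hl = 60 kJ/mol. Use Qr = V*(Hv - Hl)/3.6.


Qr = 627 * (382 - 60) / 3.6 = 627 * 322 / 3.6 = 56080

56080 kW


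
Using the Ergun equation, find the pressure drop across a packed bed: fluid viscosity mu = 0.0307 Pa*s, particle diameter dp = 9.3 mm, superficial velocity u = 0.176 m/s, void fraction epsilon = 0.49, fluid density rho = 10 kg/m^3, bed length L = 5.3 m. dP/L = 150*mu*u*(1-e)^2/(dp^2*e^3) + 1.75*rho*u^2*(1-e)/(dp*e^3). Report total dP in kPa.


dp = 9.3 mm = 0.0093 m
Viscous term = 150*0.0307*0.176*(1-0.49)^2 / (0.0093^2*0.49^3) = 20717.1
Inertial term = 1.75*10*0.176^2*(1-0.49) / (0.0093*0.49^3) = 252.675
dP/L = 20717.1 + 252.675 = 20969.8 Pa/m
dP = 20969.8 * 5.3 / 1000 = 111.1 kPa

111.1 kPa


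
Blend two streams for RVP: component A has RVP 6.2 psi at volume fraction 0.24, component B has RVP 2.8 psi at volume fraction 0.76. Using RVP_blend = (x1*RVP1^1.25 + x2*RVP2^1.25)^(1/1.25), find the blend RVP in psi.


Chevron index: RVP_blend = (sum xi*RVPi^1.25)^(1/1.25)
RVP^1.25 terms: 0.24 * 6.2^1.25 + 0.76 * 2.8^1.25 = 5.10073
RVP_blend = 5.10073^(1/1.25) = 3.682

3.682 psi


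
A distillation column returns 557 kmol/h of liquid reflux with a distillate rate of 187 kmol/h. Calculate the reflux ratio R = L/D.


Reflux ratio definition: R = L / D (liquid returned / distillate withdrawn)
L = 557 kmol/h, D = 187 kmol/h
R = 557 / 187 = 2.979

2.979
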